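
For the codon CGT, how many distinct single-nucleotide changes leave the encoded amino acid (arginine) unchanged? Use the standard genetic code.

3

Position 1: none → 0 synonymous.
Position 2: none → 0 synonymous.
Position 3: CGC, CGA, CGG → 3 synonymous.
Total: 0 + 0 + 3 = 3.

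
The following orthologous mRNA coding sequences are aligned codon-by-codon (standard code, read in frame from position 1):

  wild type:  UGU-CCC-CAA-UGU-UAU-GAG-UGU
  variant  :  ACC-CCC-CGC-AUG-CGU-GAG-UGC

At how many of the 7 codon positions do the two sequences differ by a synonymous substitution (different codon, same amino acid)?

1

Codon 1: UGU Cys / ACC Thr — nonsynonymous.
Codon 2: CCC Pro / CCC Pro — identical.
Codon 3: CAA Gln / CGC Arg — nonsynonymous.
Codon 4: UGU Cys / AUG Met — nonsynonymous.
Codon 5: UAU Tyr / CGU Arg — nonsynonymous.
Codon 6: GAG Glu / GAG Glu — identical.
Codon 7: UGU Cys / UGC Cys — synonymous.
Synonymous differences: 1.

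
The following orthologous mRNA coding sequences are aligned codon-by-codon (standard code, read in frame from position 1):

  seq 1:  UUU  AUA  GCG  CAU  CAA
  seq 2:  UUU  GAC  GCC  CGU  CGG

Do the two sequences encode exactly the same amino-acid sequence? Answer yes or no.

no

Codon 1: UUU Phe / UUU Phe — identical.
Codon 2: AUA Ile / GAC Asp — nonsynonymous.
Codon 3: GCG Ala / GCC Ala — synonymous.
Codon 4: CAU His / CGU Arg — nonsynonymous.
Codon 5: CAA Gln / CGG Arg — nonsynonymous.
Nonsynonymous differences: 3 → different protein.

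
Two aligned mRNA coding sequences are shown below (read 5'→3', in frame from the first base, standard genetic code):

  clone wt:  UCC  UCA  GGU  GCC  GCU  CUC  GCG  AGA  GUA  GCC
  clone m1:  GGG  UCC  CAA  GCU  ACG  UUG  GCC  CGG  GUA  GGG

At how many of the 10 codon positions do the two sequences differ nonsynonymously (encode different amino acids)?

4

Codon 1: UCC Ser / GGG Gly — nonsynonymous.
Codon 2: UCA Ser / UCC Ser — synonymous.
Codon 3: GGU Gly / CAA Gln — nonsynonymous.
Codon 4: GCC Ala / GCU Ala — synonymous.
Codon 5: GCU Ala / ACG Thr — nonsynonymous.
Codon 6: CUC Leu / UUG Leu — synonymous.
Codon 7: GCG Ala / GCC Ala — synonymous.
Codon 8: AGA Arg / CGG Arg — synonymous.
Codon 9: GUA Val / GUA Val — identical.
Codon 10: GCC Ala / GGG Gly — nonsynonymous.
Nonsynonymous differences: 4.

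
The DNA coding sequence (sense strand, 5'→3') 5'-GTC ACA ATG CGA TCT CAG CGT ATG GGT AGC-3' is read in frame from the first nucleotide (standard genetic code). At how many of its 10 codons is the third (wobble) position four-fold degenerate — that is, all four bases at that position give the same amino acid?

Codon 1 GTC (Val): third position 4-fold.
Codon 2 ACA (Thr): third position 4-fold.
Codon 3 ATG (Met): third position 1-fold.
Codon 4 CGA (Arg): third position 4-fold.
Codon 5 TCT (Ser): third position 4-fold.
Codon 6 CAG (Gln): third position 2-fold.
Codon 7 CGT (Arg): third position 4-fold.
Codon 8 ATG (Met): third position 1-fold.
Codon 9 GGT (Gly): third position 4-fold.
Codon 10 AGC (Ser): third position 2-fold.
Four-fold degenerate third positions: 6.

6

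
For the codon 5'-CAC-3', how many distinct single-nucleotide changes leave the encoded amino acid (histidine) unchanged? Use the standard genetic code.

Position 1: none → 0 synonymous.
Position 2: none → 0 synonymous.
Position 3: CAU → 1 synonymous.
Total: 0 + 0 + 1 = 1.

1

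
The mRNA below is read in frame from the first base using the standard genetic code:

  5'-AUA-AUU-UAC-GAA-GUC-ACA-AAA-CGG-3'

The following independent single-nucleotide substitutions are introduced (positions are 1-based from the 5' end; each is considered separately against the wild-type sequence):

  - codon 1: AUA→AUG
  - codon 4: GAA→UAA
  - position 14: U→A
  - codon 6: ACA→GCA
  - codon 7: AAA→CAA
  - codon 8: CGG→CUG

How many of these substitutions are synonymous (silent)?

0

Codon 1: AUA (Ile) → AUG (Met) — missense.
Codon 4: GAA (Glu) → UAA (Stop) — nonsense.
Codon 5: GUC (Val) → GAC (Asp) — missense.
Codon 6: ACA (Thr) → GCA (Ala) — missense.
Codon 7: AAA (Lys) → CAA (Gln) — missense.
Codon 8: CGG (Arg) → CUG (Leu) — missense.
Synonymous: 0 of 6.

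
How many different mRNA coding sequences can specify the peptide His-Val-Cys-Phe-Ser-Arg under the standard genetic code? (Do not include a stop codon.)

His: 2 codons.
Val: 4 codons.
Cys: 2 codons.
Phe: 2 codons.
Ser: 6 codons.
Arg: 6 codons.
2 × 4 × 2 × 2 × 6 × 6 = 1152.

1152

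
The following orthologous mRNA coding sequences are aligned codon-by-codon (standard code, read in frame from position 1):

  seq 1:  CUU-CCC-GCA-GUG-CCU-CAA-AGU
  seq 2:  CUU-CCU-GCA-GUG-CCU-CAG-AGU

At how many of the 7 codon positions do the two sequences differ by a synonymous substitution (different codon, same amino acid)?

Codon 1: CUU Leu / CUU Leu — identical.
Codon 2: CCC Pro / CCU Pro — synonymous.
Codon 3: GCA Ala / GCA Ala — identical.
Codon 4: GUG Val / GUG Val — identical.
Codon 5: CCU Pro / CCU Pro — identical.
Codon 6: CAA Gln / CAG Gln — synonymous.
Codon 7: AGU Ser / AGU Ser — identical.
Synonymous differences: 2.

2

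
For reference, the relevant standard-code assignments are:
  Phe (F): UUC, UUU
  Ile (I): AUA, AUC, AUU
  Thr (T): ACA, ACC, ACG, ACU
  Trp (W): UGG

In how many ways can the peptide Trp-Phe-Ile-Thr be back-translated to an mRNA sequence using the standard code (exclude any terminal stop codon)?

Trp: 1 codon.
Phe: 2 codons.
Ile: 3 codons.
Thr: 4 codons.
1 × 2 × 3 × 4 = 24.

24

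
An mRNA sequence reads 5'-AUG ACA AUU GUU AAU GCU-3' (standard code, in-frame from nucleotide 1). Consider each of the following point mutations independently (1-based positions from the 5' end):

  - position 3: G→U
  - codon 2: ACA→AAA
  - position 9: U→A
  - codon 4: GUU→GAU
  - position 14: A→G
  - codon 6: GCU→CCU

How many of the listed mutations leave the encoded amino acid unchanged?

1

Codon 1: AUG (Met) → AUU (Ile) — missense.
Codon 2: ACA (Thr) → AAA (Lys) — missense.
Codon 3: AUU (Ile) → AUA (Ile) — synonymous.
Codon 4: GUU (Val) → GAU (Asp) — missense.
Codon 5: AAU (Asn) → AGU (Ser) — missense.
Codon 6: GCU (Ala) → CCU (Pro) — missense.
Synonymous: 1 of 6.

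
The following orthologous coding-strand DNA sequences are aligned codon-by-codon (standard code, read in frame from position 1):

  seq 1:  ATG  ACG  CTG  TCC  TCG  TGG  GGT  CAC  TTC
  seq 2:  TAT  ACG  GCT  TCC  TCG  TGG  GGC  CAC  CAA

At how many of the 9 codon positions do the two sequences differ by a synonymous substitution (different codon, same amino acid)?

Codon 1: ATG Met / TAT Tyr — nonsynonymous.
Codon 2: ACG Thr / ACG Thr — identical.
Codon 3: CTG Leu / GCT Ala — nonsynonymous.
Codon 4: TCC Ser / TCC Ser — identical.
Codon 5: TCG Ser / TCG Ser — identical.
Codon 6: TGG Trp / TGG Trp — identical.
Codon 7: GGT Gly / GGC Gly — synonymous.
Codon 8: CAC His / CAC His — identical.
Codon 9: TTC Phe / CAA Gln — nonsynonymous.
Synonymous differences: 1.

1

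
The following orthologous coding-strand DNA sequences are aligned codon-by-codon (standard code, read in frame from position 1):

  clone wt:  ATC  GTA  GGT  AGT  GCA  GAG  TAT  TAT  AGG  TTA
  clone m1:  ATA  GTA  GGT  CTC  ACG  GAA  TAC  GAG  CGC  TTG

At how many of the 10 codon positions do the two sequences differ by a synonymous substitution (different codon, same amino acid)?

Codon 1: ATC Ile / ATA Ile — synonymous.
Codon 2: GTA Val / GTA Val — identical.
Codon 3: GGT Gly / GGT Gly — identical.
Codon 4: AGT Ser / CTC Leu — nonsynonymous.
Codon 5: GCA Ala / ACG Thr — nonsynonymous.
Codon 6: GAG Glu / GAA Glu — synonymous.
Codon 7: TAT Tyr / TAC Tyr — synonymous.
Codon 8: TAT Tyr / GAG Glu — nonsynonymous.
Codon 9: AGG Arg / CGC Arg — synonymous.
Codon 10: TTA Leu / TTG Leu — synonymous.
Synonymous differences: 5.

5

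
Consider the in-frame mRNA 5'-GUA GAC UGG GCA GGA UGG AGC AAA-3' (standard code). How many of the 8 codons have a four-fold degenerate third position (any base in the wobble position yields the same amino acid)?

3

Codon 1 GUA (Val): third position 4-fold.
Codon 2 GAC (Asp): third position 2-fold.
Codon 3 UGG (Trp): third position 1-fold.
Codon 4 GCA (Ala): third position 4-fold.
Codon 5 GGA (Gly): third position 4-fold.
Codon 6 UGG (Trp): third position 1-fold.
Codon 7 AGC (Ser): third position 2-fold.
Codon 8 AAA (Lys): third position 2-fold.
Four-fold degenerate third positions: 3.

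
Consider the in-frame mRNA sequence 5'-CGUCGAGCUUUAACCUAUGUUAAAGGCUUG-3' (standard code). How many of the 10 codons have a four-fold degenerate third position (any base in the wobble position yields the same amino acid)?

6

Codon 1 CGU (Arg): third position 4-fold.
Codon 2 CGA (Arg): third position 4-fold.
Codon 3 GCU (Ala): third position 4-fold.
Codon 4 UUA (Leu): third position 2-fold.
Codon 5 ACC (Thr): third position 4-fold.
Codon 6 UAU (Tyr): third position 2-fold.
Codon 7 GUU (Val): third position 4-fold.
Codon 8 AAA (Lys): third position 2-fold.
Codon 9 GGC (Gly): third position 4-fold.
Codon 10 UUG (Leu): third position 2-fold.
Four-fold degenerate third positions: 6.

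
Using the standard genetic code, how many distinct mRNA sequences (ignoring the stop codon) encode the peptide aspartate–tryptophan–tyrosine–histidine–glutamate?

Asp: 2 codons.
Trp: 1 codon.
Tyr: 2 codons.
His: 2 codons.
Glu: 2 codons.
2 × 1 × 2 × 2 × 2 = 16.

16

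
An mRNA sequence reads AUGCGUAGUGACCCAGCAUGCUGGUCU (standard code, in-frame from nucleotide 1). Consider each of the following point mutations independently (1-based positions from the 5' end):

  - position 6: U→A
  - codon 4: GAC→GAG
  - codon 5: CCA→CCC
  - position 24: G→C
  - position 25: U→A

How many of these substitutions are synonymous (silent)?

2

Codon 2: CGU (Arg) → CGA (Arg) — synonymous.
Codon 4: GAC (Asp) → GAG (Glu) — missense.
Codon 5: CCA (Pro) → CCC (Pro) — synonymous.
Codon 8: UGG (Trp) → UGC (Cys) — missense.
Codon 9: UCU (Ser) → ACU (Thr) — missense.
Synonymous: 2 of 5.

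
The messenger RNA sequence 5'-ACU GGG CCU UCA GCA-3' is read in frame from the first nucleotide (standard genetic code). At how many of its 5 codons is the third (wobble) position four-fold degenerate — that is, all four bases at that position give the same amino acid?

5

Codon 1 ACU (Thr): third position 4-fold.
Codon 2 GGG (Gly): third position 4-fold.
Codon 3 CCU (Pro): third position 4-fold.
Codon 4 UCA (Ser): third position 4-fold.
Codon 5 GCA (Ala): third position 4-fold.
Four-fold degenerate third positions: 5.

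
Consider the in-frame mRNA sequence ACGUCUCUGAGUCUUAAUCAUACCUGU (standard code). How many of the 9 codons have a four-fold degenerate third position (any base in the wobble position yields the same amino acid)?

5

Codon 1 ACG (Thr): third position 4-fold.
Codon 2 UCU (Ser): third position 4-fold.
Codon 3 CUG (Leu): third position 4-fold.
Codon 4 AGU (Ser): third position 2-fold.
Codon 5 CUU (Leu): third position 4-fold.
Codon 6 AAU (Asn): third position 2-fold.
Codon 7 CAU (His): third position 2-fold.
Codon 8 ACC (Thr): third position 4-fold.
Codon 9 UGU (Cys): third position 2-fold.
Four-fold degenerate third positions: 5.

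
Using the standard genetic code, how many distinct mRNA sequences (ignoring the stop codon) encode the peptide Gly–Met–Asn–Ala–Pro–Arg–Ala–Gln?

Gly: 4 codons.
Met: 1 codon.
Asn: 2 codons.
Ala: 4 codons.
Pro: 4 codons.
Arg: 6 codons.
Ala: 4 codons.
Gln: 2 codons.
4 × 1 × 2 × 4 × 4 × 6 × 4 × 2 = 6144.

6144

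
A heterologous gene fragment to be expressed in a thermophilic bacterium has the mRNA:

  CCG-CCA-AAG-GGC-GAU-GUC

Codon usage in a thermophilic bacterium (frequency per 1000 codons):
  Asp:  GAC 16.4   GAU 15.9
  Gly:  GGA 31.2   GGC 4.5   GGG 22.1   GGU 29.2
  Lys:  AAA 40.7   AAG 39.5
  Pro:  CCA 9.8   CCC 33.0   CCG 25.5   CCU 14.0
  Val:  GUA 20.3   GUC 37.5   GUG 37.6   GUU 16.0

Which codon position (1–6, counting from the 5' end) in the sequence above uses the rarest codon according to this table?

Codon 1 CCG (Pro): 25.5 per 1000.
Codon 2 CCA (Pro): 9.8 per 1000.
Codon 3 AAG (Lys): 39.5 per 1000.
Codon 4 GGC (Gly): 4.5 per 1000.
Codon 5 GAU (Asp): 15.9 per 1000.
Codon 6 GUC (Val): 37.5 per 1000.
Lowest frequency is 4.5 at codon 4.

4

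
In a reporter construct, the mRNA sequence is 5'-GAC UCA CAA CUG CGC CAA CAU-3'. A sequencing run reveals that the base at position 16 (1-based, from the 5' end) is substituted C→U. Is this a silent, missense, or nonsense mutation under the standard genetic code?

Position 16 falls in codon 6: CAA → Gln.
After the substitution the codon is UAA → Stop.
The new codon is a stop codon, so this is a nonsense mutation.

nonsense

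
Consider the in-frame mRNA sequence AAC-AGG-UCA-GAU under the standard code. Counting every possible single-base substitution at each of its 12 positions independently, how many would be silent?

7

Codon 1 (AAC, Asn): 1 synonymous substitution.
Codon 2 (AGG, Arg): 2 synonymous substitutions.
Codon 3 (UCA, Ser): 3 synonymous substitutions.
Codon 4 (GAU, Asp): 1 synonymous substitution.
Total: 1 + 2 + 3 + 1 = 7.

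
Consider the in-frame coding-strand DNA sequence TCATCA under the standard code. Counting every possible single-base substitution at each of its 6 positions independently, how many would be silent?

Codon 1 (TCA, Ser): 3 synonymous substitutions.
Codon 2 (TCA, Ser): 3 synonymous substitutions.
Total: 3 + 3 = 6.

6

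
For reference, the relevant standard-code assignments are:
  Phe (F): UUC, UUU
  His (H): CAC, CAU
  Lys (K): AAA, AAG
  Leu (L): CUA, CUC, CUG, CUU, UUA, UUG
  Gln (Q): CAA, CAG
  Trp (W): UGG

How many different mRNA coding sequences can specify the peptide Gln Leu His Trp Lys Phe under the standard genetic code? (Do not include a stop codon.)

96

Gln: 2 codons.
Leu: 6 codons.
His: 2 codons.
Trp: 1 codon.
Lys: 2 codons.
Phe: 2 codons.
2 × 6 × 2 × 1 × 2 × 2 = 96.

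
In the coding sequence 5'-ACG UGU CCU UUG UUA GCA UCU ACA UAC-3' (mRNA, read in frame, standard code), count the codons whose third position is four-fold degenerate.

5

Codon 1 ACG (Thr): third position 4-fold.
Codon 2 UGU (Cys): third position 2-fold.
Codon 3 CCU (Pro): third position 4-fold.
Codon 4 UUG (Leu): third position 2-fold.
Codon 5 UUA (Leu): third position 2-fold.
Codon 6 GCA (Ala): third position 4-fold.
Codon 7 UCU (Ser): third position 4-fold.
Codon 8 ACA (Thr): third position 4-fold.
Codon 9 UAC (Tyr): third position 2-fold.
Four-fold degenerate third positions: 5.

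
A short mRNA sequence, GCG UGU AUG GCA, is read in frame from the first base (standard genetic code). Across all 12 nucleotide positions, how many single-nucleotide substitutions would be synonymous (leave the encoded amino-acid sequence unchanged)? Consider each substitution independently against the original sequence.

Codon 1 (GCG, Ala): 3 synonymous substitutions.
Codon 2 (UGU, Cys): 1 synonymous substitution.
Codon 3 (AUG, Met): 0 synonymous substitutions.
Codon 4 (GCA, Ala): 3 synonymous substitutions.
Total: 3 + 1 + 0 + 3 = 7.

7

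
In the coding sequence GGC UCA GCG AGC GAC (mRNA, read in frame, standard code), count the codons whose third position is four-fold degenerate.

Codon 1 GGC (Gly): third position 4-fold.
Codon 2 UCA (Ser): third position 4-fold.
Codon 3 GCG (Ala): third position 4-fold.
Codon 4 AGC (Ser): third position 2-fold.
Codon 5 GAC (Asp): third position 2-fold.
Four-fold degenerate third positions: 3.

3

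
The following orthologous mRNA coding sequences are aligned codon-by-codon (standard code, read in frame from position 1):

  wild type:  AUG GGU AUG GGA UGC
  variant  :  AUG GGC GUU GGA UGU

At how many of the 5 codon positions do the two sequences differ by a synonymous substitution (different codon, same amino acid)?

Codon 1: AUG Met / AUG Met — identical.
Codon 2: GGU Gly / GGC Gly — synonymous.
Codon 3: AUG Met / GUU Val — nonsynonymous.
Codon 4: GGA Gly / GGA Gly — identical.
Codon 5: UGC Cys / UGU Cys — synonymous.
Synonymous differences: 2.

2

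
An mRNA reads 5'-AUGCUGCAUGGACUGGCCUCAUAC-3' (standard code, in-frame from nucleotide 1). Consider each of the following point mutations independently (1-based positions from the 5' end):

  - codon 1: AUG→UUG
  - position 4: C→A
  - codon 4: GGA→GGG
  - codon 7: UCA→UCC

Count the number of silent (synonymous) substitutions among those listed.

Codon 1: AUG (Met) → UUG (Leu) — missense.
Codon 2: CUG (Leu) → AUG (Met) — missense.
Codon 4: GGA (Gly) → GGG (Gly) — synonymous.
Codon 7: UCA (Ser) → UCC (Ser) — synonymous.
Synonymous: 2 of 4.

2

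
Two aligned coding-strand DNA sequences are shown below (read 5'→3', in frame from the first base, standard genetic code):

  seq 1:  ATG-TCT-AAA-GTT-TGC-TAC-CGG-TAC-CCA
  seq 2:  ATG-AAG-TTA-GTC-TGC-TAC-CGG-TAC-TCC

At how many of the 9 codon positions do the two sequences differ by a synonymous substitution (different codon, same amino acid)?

Codon 1: ATG Met / ATG Met — identical.
Codon 2: TCT Ser / AAG Lys — nonsynonymous.
Codon 3: AAA Lys / TTA Leu — nonsynonymous.
Codon 4: GTT Val / GTC Val — synonymous.
Codon 5: TGC Cys / TGC Cys — identical.
Codon 6: TAC Tyr / TAC Tyr — identical.
Codon 7: CGG Arg / CGG Arg — identical.
Codon 8: TAC Tyr / TAC Tyr — identical.
Codon 9: CCA Pro / TCC Ser — nonsynonymous.
Synonymous differences: 1.

1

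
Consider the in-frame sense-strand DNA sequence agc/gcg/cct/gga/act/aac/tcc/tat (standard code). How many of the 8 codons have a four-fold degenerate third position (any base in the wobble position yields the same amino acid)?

5

Codon 1 AGC (Ser): third position 2-fold.
Codon 2 GCG (Ala): third position 4-fold.
Codon 3 CCT (Pro): third position 4-fold.
Codon 4 GGA (Gly): third position 4-fold.
Codon 5 ACT (Thr): third position 4-fold.
Codon 6 AAC (Asn): third position 2-fold.
Codon 7 TCC (Ser): third position 4-fold.
Codon 8 TAT (Tyr): third position 2-fold.
Four-fold degenerate third positions: 5.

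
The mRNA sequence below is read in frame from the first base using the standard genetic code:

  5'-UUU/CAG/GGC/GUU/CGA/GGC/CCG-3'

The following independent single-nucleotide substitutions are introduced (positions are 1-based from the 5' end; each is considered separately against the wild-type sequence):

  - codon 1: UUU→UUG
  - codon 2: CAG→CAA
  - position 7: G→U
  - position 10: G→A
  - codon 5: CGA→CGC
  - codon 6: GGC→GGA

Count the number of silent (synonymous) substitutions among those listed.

Codon 1: UUU (Phe) → UUG (Leu) — missense.
Codon 2: CAG (Gln) → CAA (Gln) — synonymous.
Codon 3: GGC (Gly) → UGC (Cys) — missense.
Codon 4: GUU (Val) → AUU (Ile) — missense.
Codon 5: CGA (Arg) → CGC (Arg) — synonymous.
Codon 6: GGC (Gly) → GGA (Gly) — synonymous.
Synonymous: 3 of 6.

3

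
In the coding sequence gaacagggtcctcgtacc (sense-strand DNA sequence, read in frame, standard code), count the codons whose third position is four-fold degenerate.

Codon 1 GAA (Glu): third position 2-fold.
Codon 2 CAG (Gln): third position 2-fold.
Codon 3 GGT (Gly): third position 4-fold.
Codon 4 CCT (Pro): third position 4-fold.
Codon 5 CGT (Arg): third position 4-fold.
Codon 6 ACC (Thr): third position 4-fold.
Four-fold degenerate third positions: 4.

4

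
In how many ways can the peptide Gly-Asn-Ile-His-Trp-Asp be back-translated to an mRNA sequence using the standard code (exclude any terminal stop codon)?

Gly: 4 codons.
Asn: 2 codons.
Ile: 3 codons.
His: 2 codons.
Trp: 1 codon.
Asp: 2 codons.
4 × 2 × 3 × 2 × 1 × 2 = 96.

96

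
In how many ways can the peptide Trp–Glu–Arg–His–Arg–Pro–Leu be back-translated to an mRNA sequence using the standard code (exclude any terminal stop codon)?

3456

Trp: 1 codon.
Glu: 2 codons.
Arg: 6 codons.
His: 2 codons.
Arg: 6 codons.
Pro: 4 codons.
Leu: 6 codons.
1 × 2 × 6 × 2 × 6 × 4 × 6 = 3456.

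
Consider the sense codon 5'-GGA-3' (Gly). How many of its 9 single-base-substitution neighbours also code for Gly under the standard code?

Position 1: none → 0 synonymous.
Position 2: none → 0 synonymous.
Position 3: GGU, GGC, GGG → 3 synonymous.
Total: 0 + 0 + 3 = 3.

3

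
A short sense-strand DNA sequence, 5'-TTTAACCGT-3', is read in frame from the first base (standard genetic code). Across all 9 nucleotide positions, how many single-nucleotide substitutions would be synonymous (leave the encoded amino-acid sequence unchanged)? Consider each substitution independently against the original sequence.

5

Codon 1 (TTT, Phe): 1 synonymous substitution.
Codon 2 (AAC, Asn): 1 synonymous substitution.
Codon 3 (CGT, Arg): 3 synonymous substitutions.
Total: 1 + 1 + 3 = 5.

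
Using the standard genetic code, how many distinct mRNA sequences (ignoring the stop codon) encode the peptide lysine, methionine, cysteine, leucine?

Lys: 2 codons.
Met: 1 codon.
Cys: 2 codons.
Leu: 6 codons.
2 × 1 × 2 × 6 = 24.

24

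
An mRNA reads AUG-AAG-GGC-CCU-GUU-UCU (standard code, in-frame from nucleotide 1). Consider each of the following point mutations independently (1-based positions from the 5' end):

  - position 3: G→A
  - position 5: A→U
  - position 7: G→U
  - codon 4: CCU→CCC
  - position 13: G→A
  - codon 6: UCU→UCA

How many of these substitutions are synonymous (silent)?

Codon 1: AUG (Met) → AUA (Ile) — missense.
Codon 2: AAG (Lys) → AUG (Met) — missense.
Codon 3: GGC (Gly) → UGC (Cys) — missense.
Codon 4: CCU (Pro) → CCC (Pro) — synonymous.
Codon 5: GUU (Val) → AUU (Ile) — missense.
Codon 6: UCU (Ser) → UCA (Ser) — synonymous.
Synonymous: 2 of 6.

2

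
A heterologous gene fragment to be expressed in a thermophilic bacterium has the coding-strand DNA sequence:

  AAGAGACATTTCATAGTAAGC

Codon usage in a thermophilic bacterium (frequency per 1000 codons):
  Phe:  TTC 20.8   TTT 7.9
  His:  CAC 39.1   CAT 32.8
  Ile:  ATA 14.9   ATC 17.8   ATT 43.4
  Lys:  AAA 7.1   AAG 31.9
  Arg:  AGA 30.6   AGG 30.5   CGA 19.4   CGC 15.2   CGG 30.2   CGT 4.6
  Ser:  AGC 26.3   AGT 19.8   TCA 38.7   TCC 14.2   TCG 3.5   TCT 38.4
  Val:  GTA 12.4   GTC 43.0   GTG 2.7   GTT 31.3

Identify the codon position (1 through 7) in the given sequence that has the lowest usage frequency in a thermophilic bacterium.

6

Codon 1 AAG (Lys): 31.9 per 1000.
Codon 2 AGA (Arg): 30.6 per 1000.
Codon 3 CAT (His): 32.8 per 1000.
Codon 4 TTC (Phe): 20.8 per 1000.
Codon 5 ATA (Ile): 14.9 per 1000.
Codon 6 GTA (Val): 12.4 per 1000.
Codon 7 AGC (Ser): 26.3 per 1000.
Lowest frequency is 12.4 at codon 6.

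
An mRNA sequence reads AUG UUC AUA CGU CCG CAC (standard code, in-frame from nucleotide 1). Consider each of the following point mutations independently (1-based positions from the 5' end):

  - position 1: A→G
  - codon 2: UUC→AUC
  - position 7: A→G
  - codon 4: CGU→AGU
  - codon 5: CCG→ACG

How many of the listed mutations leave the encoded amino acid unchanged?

0

Codon 1: AUG (Met) → GUG (Val) — missense.
Codon 2: UUC (Phe) → AUC (Ile) — missense.
Codon 3: AUA (Ile) → GUA (Val) — missense.
Codon 4: CGU (Arg) → AGU (Ser) — missense.
Codon 5: CCG (Pro) → ACG (Thr) — missense.
Synonymous: 0 of 5.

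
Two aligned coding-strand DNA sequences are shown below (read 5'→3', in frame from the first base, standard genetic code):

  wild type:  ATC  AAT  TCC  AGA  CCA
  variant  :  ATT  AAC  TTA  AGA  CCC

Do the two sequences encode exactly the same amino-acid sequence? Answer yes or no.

no

Codon 1: ATC Ile / ATT Ile — synonymous.
Codon 2: AAT Asn / AAC Asn — synonymous.
Codon 3: TCC Ser / TTA Leu — nonsynonymous.
Codon 4: AGA Arg / AGA Arg — identical.
Codon 5: CCA Pro / CCC Pro — synonymous.
Nonsynonymous differences: 1 → different protein.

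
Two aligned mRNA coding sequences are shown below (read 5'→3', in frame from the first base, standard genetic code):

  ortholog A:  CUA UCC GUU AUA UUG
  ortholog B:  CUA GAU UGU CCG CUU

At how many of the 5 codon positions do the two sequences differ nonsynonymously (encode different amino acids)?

Codon 1: CUA Leu / CUA Leu — identical.
Codon 2: UCC Ser / GAU Asp — nonsynonymous.
Codon 3: GUU Val / UGU Cys — nonsynonymous.
Codon 4: AUA Ile / CCG Pro — nonsynonymous.
Codon 5: UUG Leu / CUU Leu — synonymous.
Nonsynonymous differences: 3.

3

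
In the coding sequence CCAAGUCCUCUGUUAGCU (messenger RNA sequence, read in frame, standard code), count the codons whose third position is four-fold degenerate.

Codon 1 CCA (Pro): third position 4-fold.
Codon 2 AGU (Ser): third position 2-fold.
Codon 3 CCU (Pro): third position 4-fold.
Codon 4 CUG (Leu): third position 4-fold.
Codon 5 UUA (Leu): third position 2-fold.
Codon 6 GCU (Ala): third position 4-fold.
Four-fold degenerate third positions: 4.

4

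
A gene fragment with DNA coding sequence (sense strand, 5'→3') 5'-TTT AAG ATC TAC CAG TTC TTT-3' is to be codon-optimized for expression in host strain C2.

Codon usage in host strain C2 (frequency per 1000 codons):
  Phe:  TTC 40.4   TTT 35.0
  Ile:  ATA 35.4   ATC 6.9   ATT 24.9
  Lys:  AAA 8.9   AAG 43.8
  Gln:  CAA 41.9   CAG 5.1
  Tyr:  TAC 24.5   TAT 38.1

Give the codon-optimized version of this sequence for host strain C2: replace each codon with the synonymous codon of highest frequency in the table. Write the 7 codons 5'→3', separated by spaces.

Codon 1 (Phe): best is TTC at 40.4.
Codon 2 (Lys): best is AAG at 43.8.
Codon 3 (Ile): best is ATA at 35.4.
Codon 4 (Tyr): best is TAT at 38.1.
Codon 5 (Gln): best is CAA at 41.9.
Codon 6 (Phe): best is TTC at 40.4.
Codon 7 (Phe): best is TTC at 40.4.

TTC AAG ATA TAT CAA TTC TTC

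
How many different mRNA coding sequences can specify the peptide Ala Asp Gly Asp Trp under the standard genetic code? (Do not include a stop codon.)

64

Ala: 4 codons.
Asp: 2 codons.
Gly: 4 codons.
Asp: 2 codons.
Trp: 1 codon.
4 × 2 × 4 × 2 × 1 = 64.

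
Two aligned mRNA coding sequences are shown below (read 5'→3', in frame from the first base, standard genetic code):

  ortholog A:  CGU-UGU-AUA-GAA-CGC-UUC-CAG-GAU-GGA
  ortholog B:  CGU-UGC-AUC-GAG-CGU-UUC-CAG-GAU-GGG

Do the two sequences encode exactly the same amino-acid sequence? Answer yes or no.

Codon 1: CGU Arg / CGU Arg — identical.
Codon 2: UGU Cys / UGC Cys — synonymous.
Codon 3: AUA Ile / AUC Ile — synonymous.
Codon 4: GAA Glu / GAG Glu — synonymous.
Codon 5: CGC Arg / CGU Arg — synonymous.
Codon 6: UUC Phe / UUC Phe — identical.
Codon 7: CAG Gln / CAG Gln — identical.
Codon 8: GAU Asp / GAU Asp — identical.
Codon 9: GGA Gly / GGG Gly — synonymous.
Nonsynonymous differences: 0 → same protein.

yes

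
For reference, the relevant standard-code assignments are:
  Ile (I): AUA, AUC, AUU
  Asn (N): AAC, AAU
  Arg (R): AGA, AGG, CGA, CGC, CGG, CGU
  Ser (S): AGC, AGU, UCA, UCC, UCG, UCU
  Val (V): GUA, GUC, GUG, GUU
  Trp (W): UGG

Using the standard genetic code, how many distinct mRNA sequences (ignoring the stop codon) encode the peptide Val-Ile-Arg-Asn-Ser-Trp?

864

Val: 4 codons.
Ile: 3 codons.
Arg: 6 codons.
Asn: 2 codons.
Ser: 6 codons.
Trp: 1 codon.
4 × 3 × 6 × 2 × 6 × 1 = 864.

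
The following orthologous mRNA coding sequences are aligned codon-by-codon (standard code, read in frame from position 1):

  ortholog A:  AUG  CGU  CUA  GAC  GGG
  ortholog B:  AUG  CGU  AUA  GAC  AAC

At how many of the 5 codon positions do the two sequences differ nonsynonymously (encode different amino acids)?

Codon 1: AUG Met / AUG Met — identical.
Codon 2: CGU Arg / CGU Arg — identical.
Codon 3: CUA Leu / AUA Ile — nonsynonymous.
Codon 4: GAC Asp / GAC Asp — identical.
Codon 5: GGG Gly / AAC Asn — nonsynonymous.
Nonsynonymous differences: 2.

2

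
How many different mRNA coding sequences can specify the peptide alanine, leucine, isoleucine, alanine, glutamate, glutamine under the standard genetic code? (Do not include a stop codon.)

Ala: 4 codons.
Leu: 6 codons.
Ile: 3 codons.
Ala: 4 codons.
Glu: 2 codons.
Gln: 2 codons.
4 × 6 × 3 × 4 × 2 × 2 = 1152.

1152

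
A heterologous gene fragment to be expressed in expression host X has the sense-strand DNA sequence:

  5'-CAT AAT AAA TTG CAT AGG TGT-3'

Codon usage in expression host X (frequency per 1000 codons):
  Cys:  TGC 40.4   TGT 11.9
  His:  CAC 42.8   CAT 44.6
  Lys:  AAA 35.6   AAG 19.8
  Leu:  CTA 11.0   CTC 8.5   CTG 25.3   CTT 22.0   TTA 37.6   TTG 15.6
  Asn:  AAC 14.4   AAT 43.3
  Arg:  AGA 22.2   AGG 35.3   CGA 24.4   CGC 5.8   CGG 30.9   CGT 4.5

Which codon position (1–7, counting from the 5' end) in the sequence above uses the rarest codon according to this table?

7

Codon 1 CAT (His): 44.6 per 1000.
Codon 2 AAT (Asn): 43.3 per 1000.
Codon 3 AAA (Lys): 35.6 per 1000.
Codon 4 TTG (Leu): 15.6 per 1000.
Codon 5 CAT (His): 44.6 per 1000.
Codon 6 AGG (Arg): 35.3 per 1000.
Codon 7 TGT (Cys): 11.9 per 1000.
Lowest frequency is 11.9 at codon 7.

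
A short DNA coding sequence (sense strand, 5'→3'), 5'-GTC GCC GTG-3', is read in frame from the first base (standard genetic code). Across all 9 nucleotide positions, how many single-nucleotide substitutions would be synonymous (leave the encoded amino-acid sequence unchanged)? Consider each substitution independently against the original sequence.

Codon 1 (GTC, Val): 3 synonymous substitutions.
Codon 2 (GCC, Ala): 3 synonymous substitutions.
Codon 3 (GTG, Val): 3 synonymous substitutions.
Total: 3 + 3 + 3 = 9.

9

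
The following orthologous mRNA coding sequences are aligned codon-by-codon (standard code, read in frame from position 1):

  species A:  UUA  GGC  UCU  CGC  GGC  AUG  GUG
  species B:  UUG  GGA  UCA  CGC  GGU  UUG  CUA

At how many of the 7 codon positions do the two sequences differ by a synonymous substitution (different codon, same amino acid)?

Codon 1: UUA Leu / UUG Leu — synonymous.
Codon 2: GGC Gly / GGA Gly — synonymous.
Codon 3: UCU Ser / UCA Ser — synonymous.
Codon 4: CGC Arg / CGC Arg — identical.
Codon 5: GGC Gly / GGU Gly — synonymous.
Codon 6: AUG Met / UUG Leu — nonsynonymous.
Codon 7: GUG Val / CUA Leu — nonsynonymous.
Synonymous differences: 4.

4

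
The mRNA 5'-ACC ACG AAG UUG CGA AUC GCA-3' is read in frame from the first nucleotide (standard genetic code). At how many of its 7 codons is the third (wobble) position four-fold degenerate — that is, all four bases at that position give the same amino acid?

4

Codon 1 ACC (Thr): third position 4-fold.
Codon 2 ACG (Thr): third position 4-fold.
Codon 3 AAG (Lys): third position 2-fold.
Codon 4 UUG (Leu): third position 2-fold.
Codon 5 CGA (Arg): third position 4-fold.
Codon 6 AUC (Ile): third position 3-fold.
Codon 7 GCA (Ala): third position 4-fold.
Four-fold degenerate third positions: 4.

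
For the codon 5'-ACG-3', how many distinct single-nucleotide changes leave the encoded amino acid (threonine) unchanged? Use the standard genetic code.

Position 1: none → 0 synonymous.
Position 2: none → 0 synonymous.
Position 3: ACU, ACC, ACA → 3 synonymous.
Total: 0 + 0 + 3 = 3.

3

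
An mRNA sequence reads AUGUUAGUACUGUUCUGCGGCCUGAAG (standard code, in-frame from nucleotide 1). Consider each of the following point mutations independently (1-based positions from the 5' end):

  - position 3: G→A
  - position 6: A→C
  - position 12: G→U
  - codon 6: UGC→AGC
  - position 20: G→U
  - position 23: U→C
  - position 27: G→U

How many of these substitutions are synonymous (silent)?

Codon 1: AUG (Met) → AUA (Ile) — missense.
Codon 2: UUA (Leu) → UUC (Phe) — missense.
Codon 4: CUG (Leu) → CUU (Leu) — synonymous.
Codon 6: UGC (Cys) → AGC (Ser) — missense.
Codon 7: GGC (Gly) → GUC (Val) — missense.
Codon 8: CUG (Leu) → CCG (Pro) — missense.
Codon 9: AAG (Lys) → AAU (Asn) — missense.
Synonymous: 1 of 7.

1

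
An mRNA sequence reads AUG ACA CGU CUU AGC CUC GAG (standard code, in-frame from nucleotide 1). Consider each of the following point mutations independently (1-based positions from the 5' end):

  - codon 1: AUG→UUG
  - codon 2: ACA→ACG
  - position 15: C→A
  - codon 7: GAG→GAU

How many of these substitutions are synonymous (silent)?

1

Codon 1: AUG (Met) → UUG (Leu) — missense.
Codon 2: ACA (Thr) → ACG (Thr) — synonymous.
Codon 5: AGC (Ser) → AGA (Arg) — missense.
Codon 7: GAG (Glu) → GAU (Asp) — missense.
Synonymous: 1 of 4.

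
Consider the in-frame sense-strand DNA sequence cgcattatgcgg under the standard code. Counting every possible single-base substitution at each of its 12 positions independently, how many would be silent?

Codon 1 (CGC, Arg): 3 synonymous substitutions.
Codon 2 (ATT, Ile): 2 synonymous substitutions.
Codon 3 (ATG, Met): 0 synonymous substitutions.
Codon 4 (CGG, Arg): 4 synonymous substitutions.
Total: 3 + 2 + 0 + 4 = 9.

9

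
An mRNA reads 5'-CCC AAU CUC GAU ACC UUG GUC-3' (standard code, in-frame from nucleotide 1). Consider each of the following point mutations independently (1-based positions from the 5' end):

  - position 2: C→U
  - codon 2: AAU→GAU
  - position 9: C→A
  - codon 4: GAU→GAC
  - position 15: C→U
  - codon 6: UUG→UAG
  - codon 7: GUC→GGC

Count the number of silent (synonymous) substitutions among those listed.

3

Codon 1: CCC (Pro) → CUC (Leu) — missense.
Codon 2: AAU (Asn) → GAU (Asp) — missense.
Codon 3: CUC (Leu) → CUA (Leu) — synonymous.
Codon 4: GAU (Asp) → GAC (Asp) — synonymous.
Codon 5: ACC (Thr) → ACU (Thr) — synonymous.
Codon 6: UUG (Leu) → UAG (Stop) — nonsense.
Codon 7: GUC (Val) → GGC (Gly) — missense.
Synonymous: 3 of 7.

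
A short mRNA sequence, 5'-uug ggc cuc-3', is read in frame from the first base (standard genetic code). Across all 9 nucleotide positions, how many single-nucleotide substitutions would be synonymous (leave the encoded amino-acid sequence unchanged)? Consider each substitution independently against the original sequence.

Codon 1 (UUG, Leu): 2 synonymous substitutions.
Codon 2 (GGC, Gly): 3 synonymous substitutions.
Codon 3 (CUC, Leu): 3 synonymous substitutions.
Total: 2 + 3 + 3 = 8.

8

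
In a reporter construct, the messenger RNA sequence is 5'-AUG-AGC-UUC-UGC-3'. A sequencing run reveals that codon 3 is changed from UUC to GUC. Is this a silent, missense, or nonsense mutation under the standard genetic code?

missense

Position 7 falls in codon 3: UUC → Phe.
After the substitution the codon is GUC → Val.
Phe ≠ Val, so this is a missense mutation.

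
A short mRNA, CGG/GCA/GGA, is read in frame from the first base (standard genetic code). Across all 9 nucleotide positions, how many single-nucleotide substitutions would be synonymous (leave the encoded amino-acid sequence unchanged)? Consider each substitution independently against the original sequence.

10

Codon 1 (CGG, Arg): 4 synonymous substitutions.
Codon 2 (GCA, Ala): 3 synonymous substitutions.
Codon 3 (GGA, Gly): 3 synonymous substitutions.
Total: 4 + 3 + 3 = 10.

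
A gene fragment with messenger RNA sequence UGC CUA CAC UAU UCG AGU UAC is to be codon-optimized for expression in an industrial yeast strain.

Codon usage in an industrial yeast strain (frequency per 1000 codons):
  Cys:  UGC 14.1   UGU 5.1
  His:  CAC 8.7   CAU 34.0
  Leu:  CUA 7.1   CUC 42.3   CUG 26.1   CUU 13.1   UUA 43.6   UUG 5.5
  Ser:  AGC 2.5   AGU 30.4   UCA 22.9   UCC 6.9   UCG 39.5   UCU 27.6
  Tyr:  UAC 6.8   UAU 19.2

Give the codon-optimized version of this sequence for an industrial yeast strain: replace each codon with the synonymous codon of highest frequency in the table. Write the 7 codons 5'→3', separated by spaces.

Codon 1 (Cys): best is UGC at 14.1.
Codon 2 (Leu): best is UUA at 43.6.
Codon 3 (His): best is CAU at 34.0.
Codon 4 (Tyr): best is UAU at 19.2.
Codon 5 (Ser): best is UCG at 39.5.
Codon 6 (Ser): best is UCG at 39.5.
Codon 7 (Tyr): best is UAU at 19.2.

UGC UUA CAU UAU UCG UCG UAU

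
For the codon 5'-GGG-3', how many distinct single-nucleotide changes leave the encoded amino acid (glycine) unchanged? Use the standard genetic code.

3

Position 1: none → 0 synonymous.
Position 2: none → 0 synonymous.
Position 3: GGU, GGC, GGA → 3 synonymous.
Total: 0 + 0 + 3 = 3.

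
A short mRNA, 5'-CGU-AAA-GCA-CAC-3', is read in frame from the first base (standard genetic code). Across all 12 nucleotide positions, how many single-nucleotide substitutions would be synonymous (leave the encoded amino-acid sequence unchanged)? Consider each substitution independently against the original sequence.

Codon 1 (CGU, Arg): 3 synonymous substitutions.
Codon 2 (AAA, Lys): 1 synonymous substitution.
Codon 3 (GCA, Ala): 3 synonymous substitutions.
Codon 4 (CAC, His): 1 synonymous substitution.
Total: 3 + 1 + 3 + 1 = 8.

8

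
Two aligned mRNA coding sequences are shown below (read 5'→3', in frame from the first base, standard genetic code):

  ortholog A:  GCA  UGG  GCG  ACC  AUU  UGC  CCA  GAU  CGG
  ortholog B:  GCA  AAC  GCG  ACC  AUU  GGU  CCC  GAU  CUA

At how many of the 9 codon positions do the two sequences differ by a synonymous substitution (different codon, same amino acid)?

Codon 1: GCA Ala / GCA Ala — identical.
Codon 2: UGG Trp / AAC Asn — nonsynonymous.
Codon 3: GCG Ala / GCG Ala — identical.
Codon 4: ACC Thr / ACC Thr — identical.
Codon 5: AUU Ile / AUU Ile — identical.
Codon 6: UGC Cys / GGU Gly — nonsynonymous.
Codon 7: CCA Pro / CCC Pro — synonymous.
Codon 8: GAU Asp / GAU Asp — identical.
Codon 9: CGG Arg / CUA Leu — nonsynonymous.
Synonymous differences: 1.

1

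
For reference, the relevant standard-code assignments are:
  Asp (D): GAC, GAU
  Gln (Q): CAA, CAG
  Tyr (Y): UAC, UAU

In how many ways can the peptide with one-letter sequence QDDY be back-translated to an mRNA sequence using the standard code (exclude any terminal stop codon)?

16

Gln: 2 codons.
Asp: 2 codons.
Asp: 2 codons.
Tyr: 2 codons.
2 × 2 × 2 × 2 = 16.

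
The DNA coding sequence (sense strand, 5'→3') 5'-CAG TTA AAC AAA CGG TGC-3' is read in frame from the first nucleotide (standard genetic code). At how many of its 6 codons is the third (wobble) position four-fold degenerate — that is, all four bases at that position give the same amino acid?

Codon 1 CAG (Gln): third position 2-fold.
Codon 2 TTA (Leu): third position 2-fold.
Codon 3 AAC (Asn): third position 2-fold.
Codon 4 AAA (Lys): third position 2-fold.
Codon 5 CGG (Arg): third position 4-fold.
Codon 6 TGC (Cys): third position 2-fold.
Four-fold degenerate third positions: 1.

1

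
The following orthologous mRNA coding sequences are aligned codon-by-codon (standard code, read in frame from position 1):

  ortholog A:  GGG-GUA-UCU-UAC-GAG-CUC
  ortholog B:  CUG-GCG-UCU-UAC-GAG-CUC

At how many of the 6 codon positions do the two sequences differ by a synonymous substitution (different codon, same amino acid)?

Codon 1: GGG Gly / CUG Leu — nonsynonymous.
Codon 2: GUA Val / GCG Ala — nonsynonymous.
Codon 3: UCU Ser / UCU Ser — identical.
Codon 4: UAC Tyr / UAC Tyr — identical.
Codon 5: GAG Glu / GAG Glu — identical.
Codon 6: CUC Leu / CUC Leu — identical.
Synonymous differences: 0.

0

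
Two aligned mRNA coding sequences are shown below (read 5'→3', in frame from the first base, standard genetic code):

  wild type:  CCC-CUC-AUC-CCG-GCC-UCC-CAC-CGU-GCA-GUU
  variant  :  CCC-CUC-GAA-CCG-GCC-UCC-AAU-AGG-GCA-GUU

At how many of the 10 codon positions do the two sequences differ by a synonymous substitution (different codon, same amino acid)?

Codon 1: CCC Pro / CCC Pro — identical.
Codon 2: CUC Leu / CUC Leu — identical.
Codon 3: AUC Ile / GAA Glu — nonsynonymous.
Codon 4: CCG Pro / CCG Pro — identical.
Codon 5: GCC Ala / GCC Ala — identical.
Codon 6: UCC Ser / UCC Ser — identical.
Codon 7: CAC His / AAU Asn — nonsynonymous.
Codon 8: CGU Arg / AGG Arg — synonymous.
Codon 9: GCA Ala / GCA Ala — identical.
Codon 10: GUU Val / GUU Val — identical.
Synonymous differences: 1.

1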